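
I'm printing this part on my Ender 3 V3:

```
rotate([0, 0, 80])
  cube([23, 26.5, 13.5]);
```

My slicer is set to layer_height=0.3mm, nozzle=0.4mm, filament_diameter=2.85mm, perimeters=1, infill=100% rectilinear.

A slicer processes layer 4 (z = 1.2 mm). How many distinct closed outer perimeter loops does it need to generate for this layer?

1

At z = 1.2 mm: the 23×26.5 cube contributes its full rectangle; (whole slice rotated 80° about Z — lengths, areas and connectivity unchanged). The result has 1 disconnected region.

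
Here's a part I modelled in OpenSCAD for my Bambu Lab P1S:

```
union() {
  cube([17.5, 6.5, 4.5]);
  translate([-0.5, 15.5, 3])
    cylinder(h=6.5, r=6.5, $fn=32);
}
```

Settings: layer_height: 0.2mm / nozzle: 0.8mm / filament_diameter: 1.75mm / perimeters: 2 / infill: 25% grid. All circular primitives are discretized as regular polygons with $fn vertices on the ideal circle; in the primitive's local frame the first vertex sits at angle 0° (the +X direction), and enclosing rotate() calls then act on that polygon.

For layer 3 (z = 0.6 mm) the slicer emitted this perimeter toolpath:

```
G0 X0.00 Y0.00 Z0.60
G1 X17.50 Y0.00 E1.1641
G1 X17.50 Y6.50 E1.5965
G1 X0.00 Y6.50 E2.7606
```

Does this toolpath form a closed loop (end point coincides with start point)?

Start point (G0): (0.00, 0.00). End point (last G1): the path does not return to the start — open.

no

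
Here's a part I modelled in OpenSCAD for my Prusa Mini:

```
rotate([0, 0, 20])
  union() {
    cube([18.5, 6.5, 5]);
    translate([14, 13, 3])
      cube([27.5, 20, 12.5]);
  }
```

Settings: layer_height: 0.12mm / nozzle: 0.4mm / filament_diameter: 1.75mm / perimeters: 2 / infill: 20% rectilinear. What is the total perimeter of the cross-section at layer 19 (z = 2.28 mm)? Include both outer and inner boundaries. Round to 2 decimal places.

50.00 mm

At z = 2.28 mm: the 18.5×6.5 cube contributes its full rectangle (perimeter 50.00 mm); the cube at (14, 13) is not intersected at this z (z outside [3, 15.5]); Combining (union): only the 18.5×6.5 cube is present, so the union is just that shape — boundary = 50.00 mm; (rotated 20° about Z; rotation is an isometry so areas/perimeters/island counts are preserved). Overall, the cross-section is a single solid region. Total boundary length (outer) = 50.00 mm.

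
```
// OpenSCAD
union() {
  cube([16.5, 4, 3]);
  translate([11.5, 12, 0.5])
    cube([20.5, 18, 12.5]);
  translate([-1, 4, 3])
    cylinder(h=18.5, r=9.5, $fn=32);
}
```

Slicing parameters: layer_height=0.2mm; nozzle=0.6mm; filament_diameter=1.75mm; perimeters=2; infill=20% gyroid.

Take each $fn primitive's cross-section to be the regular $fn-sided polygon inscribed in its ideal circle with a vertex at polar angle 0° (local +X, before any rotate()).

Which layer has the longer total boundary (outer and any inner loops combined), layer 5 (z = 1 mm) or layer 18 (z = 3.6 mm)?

layer 18 (z = 3.6 mm)

Layer 5 (z = 1): the 16.5×4 cube contributes its full rectangle (perimeter 41.00 mm); the 20.5×18 cube at (11.5, 12) contributes its full rectangle (perimeter 77.00 mm); the cylinder at (-1, 4) does not reach this height (z outside [3, 21.5]); Merging all regions: the 2 present regions are separate (no shared area or edge), so areas and boundary lengths simply add and each stays a separate island — boundary = 118.00 mm. So its perimeter = 118.00 mm. Layer 18 (z = 3.6): the cube does not reach this height (z outside [0, 3]); the cube at (11.5, 12) (footprint 20.5×18) is included at this height (perimeter 77.00 mm); the r=9.5 cylinder at (-1, 4) gives a regular 32-gon of circumradius 9.5 (constant along its height) (perimeter = 2·32·9.500·sin(180°/32) = 59.59 mm); Taking the union: the 2 present regions are separate (no shared area or edge), so areas and boundary lengths simply add and each stays a separate island — boundary = 136.59 mm. So its perimeter = 136.59 mm. Layer 18 is larger (136.59 vs 118.00 mm).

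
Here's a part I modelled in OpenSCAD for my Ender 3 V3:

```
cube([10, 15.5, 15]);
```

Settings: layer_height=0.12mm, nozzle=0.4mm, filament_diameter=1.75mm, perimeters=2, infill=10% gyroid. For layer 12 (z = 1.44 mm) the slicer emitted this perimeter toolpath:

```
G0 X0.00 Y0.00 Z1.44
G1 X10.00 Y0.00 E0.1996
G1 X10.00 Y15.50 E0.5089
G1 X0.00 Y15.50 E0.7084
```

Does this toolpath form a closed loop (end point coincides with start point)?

no

Start point (G0): (0.00, 0.00). End point (last G1): the path does not return to the start — open.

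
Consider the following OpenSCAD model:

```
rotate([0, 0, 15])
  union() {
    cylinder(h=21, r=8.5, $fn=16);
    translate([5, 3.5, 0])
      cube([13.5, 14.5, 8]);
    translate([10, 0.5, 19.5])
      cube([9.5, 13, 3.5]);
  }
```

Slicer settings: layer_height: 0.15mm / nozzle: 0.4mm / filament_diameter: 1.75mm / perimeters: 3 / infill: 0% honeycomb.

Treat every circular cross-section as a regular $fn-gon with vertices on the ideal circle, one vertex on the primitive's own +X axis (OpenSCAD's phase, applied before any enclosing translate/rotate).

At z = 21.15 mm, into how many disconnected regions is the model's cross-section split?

1

At z = 21.15 mm: the cylinder is not intersected at this z (z outside [0, 21]); the cube at (5, 3.5) does not reach this height (z outside [0, 8]); the cube at (10, 0.5) is present — its section is the full 9.5×13 rectangle; Combining (union): only the 9.5×13 cube at (10, 0.5) is present, so the union is just that shape — 1 connected region; (rotated 15° about Z; rotation is an isometry so areas/perimeters/island counts are preserved). The result has 1 disconnected region.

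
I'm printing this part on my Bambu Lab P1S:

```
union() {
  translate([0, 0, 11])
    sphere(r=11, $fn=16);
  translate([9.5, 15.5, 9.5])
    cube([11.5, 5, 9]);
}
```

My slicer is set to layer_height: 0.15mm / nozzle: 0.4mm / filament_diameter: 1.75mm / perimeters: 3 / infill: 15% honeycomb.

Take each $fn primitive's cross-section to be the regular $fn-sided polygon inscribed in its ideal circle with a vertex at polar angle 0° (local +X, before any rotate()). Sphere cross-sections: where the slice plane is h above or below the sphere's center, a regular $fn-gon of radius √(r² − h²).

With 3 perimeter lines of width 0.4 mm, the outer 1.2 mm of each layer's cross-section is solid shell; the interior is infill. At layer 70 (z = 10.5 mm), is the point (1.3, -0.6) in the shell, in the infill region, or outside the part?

At z = 10.5 mm: the sphere: section is a regular 16-gon, circumradius = √(r²−h²) = √(11²−0.5²) = 10.989; the cube at (9.5, 15.5) (footprint 11.5×5) is included at this height; Merging all regions: the 2 present regions are separate (no shared area or edge), so areas and boundary lengths simply add and each stays a separate island — 2 connected regions. Overall, the cross-section has 2 separate islands. The nearest boundary edge runs (10.15, -4.21)→(7.77, -7.77); distance from the point to it = 9.36 mm. (Shell/infill is judged within the island containing the point — the largest one.) The point is inside the cross-section and 9.36 mm from the nearest boundary — more than the 1.2 mm shell width (3 × 0.4), so it's in the infill interior.

infill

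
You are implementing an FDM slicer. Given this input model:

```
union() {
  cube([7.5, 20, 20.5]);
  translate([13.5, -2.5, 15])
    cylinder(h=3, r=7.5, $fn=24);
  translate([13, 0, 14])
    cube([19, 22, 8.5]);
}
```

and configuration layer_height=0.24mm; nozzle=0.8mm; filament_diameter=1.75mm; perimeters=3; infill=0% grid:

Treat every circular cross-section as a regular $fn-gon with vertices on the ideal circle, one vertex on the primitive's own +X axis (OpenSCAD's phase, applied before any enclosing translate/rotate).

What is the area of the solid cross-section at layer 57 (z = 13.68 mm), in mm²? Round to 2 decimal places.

150.00 mm²

At z = 13.68 mm: the cube is present — its section is the full 7.5×20 rectangle (area 150.00 mm²); the cylinder at (13.5, -2.5) is absent (z outside [15, 18]); the cube at (13, 0) does not reach this height (z outside [14, 22.5]); Taking the union: only the 7.5×20 cube is present, so the union is just that shape — area = 150.00 mm². Overall, the cross-section is a single solid region. Net area = 150.00 mm².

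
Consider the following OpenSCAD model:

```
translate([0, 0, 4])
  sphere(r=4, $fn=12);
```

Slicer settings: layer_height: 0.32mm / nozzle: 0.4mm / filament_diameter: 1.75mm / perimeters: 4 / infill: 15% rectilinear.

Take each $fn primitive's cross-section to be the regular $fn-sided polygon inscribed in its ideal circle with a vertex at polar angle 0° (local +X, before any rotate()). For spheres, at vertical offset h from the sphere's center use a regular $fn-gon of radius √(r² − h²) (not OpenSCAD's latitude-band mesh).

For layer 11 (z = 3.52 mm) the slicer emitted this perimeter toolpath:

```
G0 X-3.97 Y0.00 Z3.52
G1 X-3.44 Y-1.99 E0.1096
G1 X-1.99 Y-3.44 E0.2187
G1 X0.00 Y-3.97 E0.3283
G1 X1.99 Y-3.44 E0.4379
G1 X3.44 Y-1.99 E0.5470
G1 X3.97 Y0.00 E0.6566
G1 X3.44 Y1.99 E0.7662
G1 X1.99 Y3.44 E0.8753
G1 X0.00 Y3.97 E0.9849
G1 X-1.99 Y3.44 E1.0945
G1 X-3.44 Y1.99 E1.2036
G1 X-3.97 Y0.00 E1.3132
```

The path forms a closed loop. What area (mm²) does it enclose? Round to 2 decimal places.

Apply the shoelace formula to the sequence of (X, Y) vertices; enclosed area = 47.35 mm².

47.35 mm²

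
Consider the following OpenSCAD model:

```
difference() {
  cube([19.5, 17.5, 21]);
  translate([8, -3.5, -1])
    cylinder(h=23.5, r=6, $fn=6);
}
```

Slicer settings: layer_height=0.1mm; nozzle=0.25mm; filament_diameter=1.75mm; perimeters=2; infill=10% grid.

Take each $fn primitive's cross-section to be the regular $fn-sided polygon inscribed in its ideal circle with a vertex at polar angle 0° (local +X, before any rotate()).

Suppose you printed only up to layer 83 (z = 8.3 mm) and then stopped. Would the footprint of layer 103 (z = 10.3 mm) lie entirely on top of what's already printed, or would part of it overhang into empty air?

entirely on top

Compare the two slices. At z = 8.3: the cube is present — its section is the full 19.5×17.5 rectangle (area 341.25 mm²); the r=6 cylinder at (8, -3.5) contributes a regular 6-gon of circumradius 6 (area = (6/2)·6.000²·sin(360°/6) = 93.53 mm²); Subtracting the remaining from the first: starting from the 19.5×17.5 cube (341.25 mm²), the r=6 cylinder at (8, -3.5) partially overlaps it — only the 11.84 mm² overlap (of its 93.53 mm²) is removed, clipping the outline — area = 329.41 mm². At z = 10.3: the cube is present — its section is the full 19.5×17.5 rectangle (area 341.25 mm²); the r=6 cylinder at (8, -3.5) gives a regular 6-gon of circumradius 6 (constant along its height) (area = (6/2)·6.000²·sin(360°/6) = 93.53 mm²); Subtracting the remaining from the first: starting from the 19.5×17.5 cube (341.25 mm²), the r=6 cylinder at (8, -3.5) partially overlaps it — only the 11.84 mm² overlap (of its 93.53 mm²) is removed, clipping the outline — area = 329.41 mm². Checking containment: the cross-section at z = 10.3 is a subset of the cross-section at z = 8.3.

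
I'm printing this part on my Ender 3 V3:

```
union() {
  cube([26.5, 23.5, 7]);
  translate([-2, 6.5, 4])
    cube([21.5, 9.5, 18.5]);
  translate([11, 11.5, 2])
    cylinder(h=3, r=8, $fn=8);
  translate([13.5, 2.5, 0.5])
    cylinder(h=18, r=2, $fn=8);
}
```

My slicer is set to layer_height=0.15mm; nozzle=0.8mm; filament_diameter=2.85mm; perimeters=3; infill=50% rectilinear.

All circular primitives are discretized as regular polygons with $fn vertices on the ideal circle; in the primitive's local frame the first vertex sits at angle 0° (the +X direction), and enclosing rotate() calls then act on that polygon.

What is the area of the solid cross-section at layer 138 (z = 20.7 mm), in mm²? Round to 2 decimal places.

At z = 20.7 mm: the cube does not reach this height (z outside [0, 7]); the cube at (-2, 6.5) is present — its section is the full 21.5×9.5 rectangle (area 204.25 mm²); the cylinder at (11, 11.5) does not reach this height (z outside [2, 5]); the cylinder at (13.5, 2.5) does not reach this height (z outside [0.5, 18.5]); Merging all regions: only the 21.5×9.5 cube at (-2, 6.5) is present, so the union is just that shape — area = 204.25 mm². Overall, the cross-section is a single solid region. Net area = 204.25 mm².

204.25 mm²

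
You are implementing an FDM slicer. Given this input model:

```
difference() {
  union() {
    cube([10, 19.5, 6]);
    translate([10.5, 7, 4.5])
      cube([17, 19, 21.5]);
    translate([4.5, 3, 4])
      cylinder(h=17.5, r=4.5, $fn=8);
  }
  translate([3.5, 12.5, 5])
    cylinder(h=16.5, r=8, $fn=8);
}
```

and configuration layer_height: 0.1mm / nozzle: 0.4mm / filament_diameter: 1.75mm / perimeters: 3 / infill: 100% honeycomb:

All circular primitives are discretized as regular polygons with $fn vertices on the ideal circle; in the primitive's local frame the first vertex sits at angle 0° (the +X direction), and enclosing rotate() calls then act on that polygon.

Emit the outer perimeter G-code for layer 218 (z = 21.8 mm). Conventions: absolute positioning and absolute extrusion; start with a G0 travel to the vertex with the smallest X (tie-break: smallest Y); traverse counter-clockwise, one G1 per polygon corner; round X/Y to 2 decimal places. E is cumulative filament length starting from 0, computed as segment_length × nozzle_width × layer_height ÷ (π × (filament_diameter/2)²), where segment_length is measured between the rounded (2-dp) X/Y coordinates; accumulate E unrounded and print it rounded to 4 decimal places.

At z = 21.8 mm: the cube is not intersected at this z (z outside [0, 6]); the cube at (10.5, 7) (footprint 17×19) is included at this height; the cylinder at (4.5, 3) is not intersected at this z (z outside [4, 21.5]); Combining (union): only the 17×19 cube at (10.5, 7) is present, so the union is just that shape — 1 connected region; the cylinder at (3.5, 12.5) is not intersected at this z (z outside [5, 21.5]); Taking the first minus the rest: none of the subtracted shapes is present at this height, so the result so far is unchanged — 1 connected region. The outline is a single polygon with 4 vertices. Extrusion per mm of travel: 0.4 × 0.1 / (π × 0.875²) = 0.016630. Accumulating E over each segment gives final E = 1.1974.

G0 X10.50 Y7.00 Z21.80
G1 X27.50 Y7.00 E0.2827
G1 X27.50 Y26.00 E0.5987
G1 X10.50 Y26.00 E0.8814
G1 X10.50 Y7.00 E1.1974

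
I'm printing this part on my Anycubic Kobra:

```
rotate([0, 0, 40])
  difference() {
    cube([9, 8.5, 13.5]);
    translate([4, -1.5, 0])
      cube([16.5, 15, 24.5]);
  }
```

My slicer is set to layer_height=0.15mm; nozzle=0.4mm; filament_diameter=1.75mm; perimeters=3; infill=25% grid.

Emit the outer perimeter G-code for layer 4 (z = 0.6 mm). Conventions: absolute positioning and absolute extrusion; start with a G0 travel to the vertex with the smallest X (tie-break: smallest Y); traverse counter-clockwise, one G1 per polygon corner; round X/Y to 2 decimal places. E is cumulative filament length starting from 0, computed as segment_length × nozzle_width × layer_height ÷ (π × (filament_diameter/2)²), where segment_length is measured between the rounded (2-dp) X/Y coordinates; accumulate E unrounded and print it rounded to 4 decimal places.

At z = 0.6 mm: the 9×8.5 cube contributes its full rectangle; the cube at (4, -1.5) is present — its section is the full 16.5×15 rectangle; Taking the first minus the rest: starting from the 9×8.5 cube, the 16.5×15 cube at (4, -1.5) partially overlaps it — only the 42.50 mm² overlap (of its 247.50 mm²) is removed, clipping the outline — 1 connected region; (whole slice rotated 40° about Z — lengths, areas and connectivity unchanged). The outline is a single polygon with 4 vertices. Extrusion per mm of travel: 0.4 × 0.15 / (π × 0.875²) = 0.024945. Accumulating E over each segment gives final E = 0.6233.

G0 X-5.46 Y6.51 Z0.60
G1 X0.00 Y0.00 E0.2119
G1 X3.06 Y2.57 E0.3116
G1 X-2.40 Y9.08 E0.5236
G1 X-5.46 Y6.51 E0.6233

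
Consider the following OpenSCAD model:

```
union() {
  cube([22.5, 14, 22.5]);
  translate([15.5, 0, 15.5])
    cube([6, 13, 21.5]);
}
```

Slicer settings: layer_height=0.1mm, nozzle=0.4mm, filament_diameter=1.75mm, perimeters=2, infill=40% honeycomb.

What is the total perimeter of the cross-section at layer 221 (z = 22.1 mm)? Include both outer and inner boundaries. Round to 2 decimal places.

73.00 mm

At z = 22.1 mm: the 22.5×14 cube contributes its full rectangle (perimeter 73.00 mm); the cube at (15.5, 0) is present — its section is the full 6×13 rectangle (perimeter 38.00 mm); Taking the union: the 6×13 cube at (15.5, 0) lies entirely inside the 22.5×14 cube, so the union is just the 22.5×14 cube — boundary = 73.00 mm. Overall, the cross-section is a single solid region. Total boundary length (outer) = 73.00 mm.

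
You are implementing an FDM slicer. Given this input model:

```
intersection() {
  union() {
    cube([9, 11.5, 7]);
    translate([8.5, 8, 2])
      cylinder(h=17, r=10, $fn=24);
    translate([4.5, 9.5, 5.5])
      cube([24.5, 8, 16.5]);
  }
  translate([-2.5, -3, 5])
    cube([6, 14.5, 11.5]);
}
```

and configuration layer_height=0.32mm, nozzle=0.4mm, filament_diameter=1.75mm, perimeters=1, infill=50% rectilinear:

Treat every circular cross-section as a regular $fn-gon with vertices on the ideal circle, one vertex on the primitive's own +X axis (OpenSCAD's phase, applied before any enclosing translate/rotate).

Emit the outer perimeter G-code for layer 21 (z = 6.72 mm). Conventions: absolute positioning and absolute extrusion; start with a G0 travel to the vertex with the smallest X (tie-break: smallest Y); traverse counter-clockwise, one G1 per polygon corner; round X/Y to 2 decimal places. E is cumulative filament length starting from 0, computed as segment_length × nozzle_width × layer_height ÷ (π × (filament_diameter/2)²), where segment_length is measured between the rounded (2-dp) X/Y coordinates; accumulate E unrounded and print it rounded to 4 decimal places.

At z = 6.72 mm: the 9×11.5 cube contributes its full rectangle; the r=10 cylinder at (8.5, 8) contributes a regular 24-gon of circumradius 10; the 24.5×8 cube at (4.5, 9.5) contributes its full rectangle; Merging all regions: the regions partially overlap (shared area 193.97 mm²), so overlapping operands fuse into one piece — 1 connected region; the cube at (-2.5, -3) is present — its section is the full 6×14.5 rectangle; After intersecting: the 6×14.5 cube at (-2.5, -3) partially overlaps that combined region; clipping to the common part keeps 49.91 mm² — 1 connected region. The outline is a single polygon with 10 vertices. Extrusion per mm of travel: 0.4 × 0.32 / (π × 0.875²) = 0.053216. Accumulating E over each segment gives final E = 1.7049.

G0 X-1.50 Y8.00 Z6.72
G1 X-1.16 Y5.41 E0.1390
G1 X-0.16 Y3.00 E0.2779
G1 X0.00 Y2.79 E0.2919
G1 X0.00 Y0.00 E0.4404
G1 X2.64 Y0.00 E0.5809
G1 X3.50 Y-0.66 E0.6386
G1 X3.50 Y11.50 E1.2857
G1 X-0.78 Y11.50 E1.5134
G1 X-1.16 Y10.59 E1.5659
G1 X-1.50 Y8.00 E1.7049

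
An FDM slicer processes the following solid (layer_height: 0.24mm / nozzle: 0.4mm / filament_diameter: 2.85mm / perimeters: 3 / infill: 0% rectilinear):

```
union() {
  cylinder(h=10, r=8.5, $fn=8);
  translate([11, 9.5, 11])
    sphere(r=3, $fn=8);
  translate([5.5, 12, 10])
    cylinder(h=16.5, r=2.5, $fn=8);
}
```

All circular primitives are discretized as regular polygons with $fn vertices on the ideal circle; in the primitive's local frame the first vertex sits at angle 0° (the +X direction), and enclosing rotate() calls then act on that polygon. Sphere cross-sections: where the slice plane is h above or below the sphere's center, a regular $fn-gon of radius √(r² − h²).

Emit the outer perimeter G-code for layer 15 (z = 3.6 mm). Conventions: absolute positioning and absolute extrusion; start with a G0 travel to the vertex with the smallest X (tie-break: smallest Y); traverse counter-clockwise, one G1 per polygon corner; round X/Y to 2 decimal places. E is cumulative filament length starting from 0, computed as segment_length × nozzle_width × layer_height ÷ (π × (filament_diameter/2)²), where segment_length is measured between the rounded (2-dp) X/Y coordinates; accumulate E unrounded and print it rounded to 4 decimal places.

At z = 3.6 mm: the r=8.5 cylinder gives a regular 8-gon of circumradius 8.5 (constant along its height); the sphere at (11, 9.5) is not intersected at this z (|z−center|=7.400 > r=3); the cylinder at (5.5, 12) does not reach this height (z outside [10, 26.5]); Taking the union: only the r=8.5 cylinder is present, so the union is just that shape — 1 connected region. The outline is a single polygon with 8 vertices. Extrusion per mm of travel: 0.4 × 0.24 / (π × 1.425²) = 0.015048. Accumulating E over each segment gives final E = 0.7832.

G0 X-8.50 Y0.00 Z3.60
G1 X-6.01 Y-6.01 E0.0979
G1 X0.00 Y-8.50 E0.1958
G1 X6.01 Y-6.01 E0.2937
G1 X8.50 Y0.00 E0.3916
G1 X6.01 Y6.01 E0.4895
G1 X0.00 Y8.50 E0.5874
G1 X-6.01 Y6.01 E0.6853
G1 X-8.50 Y0.00 E0.7832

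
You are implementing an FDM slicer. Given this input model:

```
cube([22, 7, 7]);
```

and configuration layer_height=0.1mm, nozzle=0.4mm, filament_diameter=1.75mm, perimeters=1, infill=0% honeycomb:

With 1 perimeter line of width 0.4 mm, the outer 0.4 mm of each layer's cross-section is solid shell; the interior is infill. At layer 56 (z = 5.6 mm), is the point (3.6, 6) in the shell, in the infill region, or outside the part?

infill

At z = 5.6 mm: the cube (footprint 22×7) is included at this height. Overall, the cross-section is a single solid region. The nearest boundary edge runs (22.00, 7.00)→(0.00, 7.00); distance from the point to it = 1.00 mm. The point is inside the cross-section and 1.00 mm from the nearest boundary — more than the 0.4 mm shell width (1 × 0.4), so it's in the infill interior.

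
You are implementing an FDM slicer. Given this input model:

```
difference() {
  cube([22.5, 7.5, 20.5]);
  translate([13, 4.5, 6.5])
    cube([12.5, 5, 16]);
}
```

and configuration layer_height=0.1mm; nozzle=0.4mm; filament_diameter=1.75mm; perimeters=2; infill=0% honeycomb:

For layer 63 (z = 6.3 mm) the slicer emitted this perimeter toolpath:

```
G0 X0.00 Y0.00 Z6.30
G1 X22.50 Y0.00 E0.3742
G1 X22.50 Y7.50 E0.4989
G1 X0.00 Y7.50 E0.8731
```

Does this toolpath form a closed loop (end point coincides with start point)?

Start point (G0): (0.00, 0.00). End point (last G1): the path does not return to the start — open.

no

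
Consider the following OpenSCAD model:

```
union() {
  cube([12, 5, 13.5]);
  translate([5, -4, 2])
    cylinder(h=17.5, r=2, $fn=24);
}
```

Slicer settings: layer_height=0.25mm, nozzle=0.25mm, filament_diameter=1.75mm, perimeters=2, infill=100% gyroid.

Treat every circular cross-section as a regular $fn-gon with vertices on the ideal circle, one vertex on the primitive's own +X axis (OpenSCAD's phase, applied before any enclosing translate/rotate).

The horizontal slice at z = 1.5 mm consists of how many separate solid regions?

1

At z = 1.5 mm: the cube (footprint 12×5) is included at this height; the cylinder at (5, -4) is not intersected at this z (z outside [2, 19.5]); Taking the union: only the 12×5 cube is present, so the union is just that shape — 1 connected region. The result has 1 disconnected region.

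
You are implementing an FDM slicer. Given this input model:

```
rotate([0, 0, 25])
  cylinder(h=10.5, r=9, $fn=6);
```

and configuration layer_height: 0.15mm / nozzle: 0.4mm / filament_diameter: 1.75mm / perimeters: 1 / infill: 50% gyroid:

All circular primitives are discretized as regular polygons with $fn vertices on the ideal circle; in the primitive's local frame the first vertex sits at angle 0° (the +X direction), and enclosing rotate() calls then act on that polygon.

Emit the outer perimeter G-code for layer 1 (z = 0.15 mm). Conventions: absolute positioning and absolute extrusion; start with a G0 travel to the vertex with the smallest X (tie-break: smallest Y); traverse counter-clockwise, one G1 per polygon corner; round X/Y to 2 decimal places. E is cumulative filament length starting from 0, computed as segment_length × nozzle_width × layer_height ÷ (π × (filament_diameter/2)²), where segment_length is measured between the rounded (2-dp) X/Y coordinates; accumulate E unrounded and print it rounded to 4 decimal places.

G0 X-8.16 Y-3.80 Z0.15
G1 X-0.78 Y-8.97 E0.2248
G1 X7.37 Y-5.16 E0.4492
G1 X8.16 Y3.80 E0.6736
G1 X0.78 Y8.97 E0.8983
G1 X-7.37 Y5.16 E1.1228
G1 X-8.16 Y-3.80 E1.3471

At z = 0.15 mm: the r=9 cylinder contributes a regular 6-gon of circumradius 9; (whole slice rotated 25° about Z — lengths, areas and connectivity unchanged). The outline is a single polygon with 6 vertices. Extrusion per mm of travel: 0.4 × 0.15 / (π × 0.875²) = 0.024945. Accumulating E over each segment gives final E = 1.3471.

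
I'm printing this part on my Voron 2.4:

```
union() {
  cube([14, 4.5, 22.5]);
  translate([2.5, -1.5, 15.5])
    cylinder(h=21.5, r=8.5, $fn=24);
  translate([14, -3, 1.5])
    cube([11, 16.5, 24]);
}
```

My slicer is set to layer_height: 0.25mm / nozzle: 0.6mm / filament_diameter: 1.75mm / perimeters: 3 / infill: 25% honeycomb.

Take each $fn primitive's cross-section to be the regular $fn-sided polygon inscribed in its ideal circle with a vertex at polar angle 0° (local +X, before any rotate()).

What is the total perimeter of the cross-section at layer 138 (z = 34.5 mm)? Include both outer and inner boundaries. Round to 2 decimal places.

53.25 mm

At z = 34.5 mm: the cube is not intersected at this z (z outside [0, 22.5]); the r=8.5 cylinder at (2.5, -1.5) gives a regular 24-gon of circumradius 8.5 (constant along its height) (perimeter = 2·24·8.500·sin(180°/24) = 53.25 mm); the cube at (14, -3) is absent (z outside [1.5, 25.5]); Merging all regions: only the r=8.5 cylinder at (2.5, -1.5) is present, so the union is just that shape — boundary = 53.25 mm. Overall, the cross-section is a single solid region. Total boundary length (outer) = 53.25 mm.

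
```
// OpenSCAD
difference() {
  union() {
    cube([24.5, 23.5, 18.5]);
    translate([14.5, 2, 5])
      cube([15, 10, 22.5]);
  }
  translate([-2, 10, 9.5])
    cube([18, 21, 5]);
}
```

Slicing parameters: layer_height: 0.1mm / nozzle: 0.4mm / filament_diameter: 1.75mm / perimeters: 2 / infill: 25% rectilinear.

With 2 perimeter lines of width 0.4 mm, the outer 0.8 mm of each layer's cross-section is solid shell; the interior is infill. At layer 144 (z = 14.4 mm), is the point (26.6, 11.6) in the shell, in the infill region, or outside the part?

shell

At z = 14.4 mm: the cube is present — its section is the full 24.5×23.5 rectangle; the 15×10 cube at (14.5, 2) contributes its full rectangle; Combining (union): the regions partially overlap (shared area 100.00 mm²), so overlapping operands fuse into one piece — 1 connected region; the cube at (-2, 10) is present — its section is the full 18×21 rectangle; After the difference (first − rest): starting from the result so far, the 18×21 cube at (-2, 10) partially overlaps it — only the 216.00 mm² overlap (of its 378.00 mm²) is removed, clipping the outline — 1 connected region. Overall, the cross-section is a single solid region. The nearest boundary edge runs (24.50, 12.00)→(29.50, 12.00); distance from the point to it = 0.40 mm. The point is inside the cross-section, 0.40 mm from the nearest boundary — within the 0.8 mm shell band (2 × 0.4).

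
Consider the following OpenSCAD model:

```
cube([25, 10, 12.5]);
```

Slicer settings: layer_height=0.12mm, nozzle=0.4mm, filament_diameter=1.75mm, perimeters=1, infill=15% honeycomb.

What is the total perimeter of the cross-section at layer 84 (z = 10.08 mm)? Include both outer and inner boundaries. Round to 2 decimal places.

At z = 10.08 mm: the cube (footprint 25×10) is included at this height (perimeter 70.00 mm). Overall, the cross-section is a single solid region. Total boundary length (outer) = 70.00 mm.

70.00 mm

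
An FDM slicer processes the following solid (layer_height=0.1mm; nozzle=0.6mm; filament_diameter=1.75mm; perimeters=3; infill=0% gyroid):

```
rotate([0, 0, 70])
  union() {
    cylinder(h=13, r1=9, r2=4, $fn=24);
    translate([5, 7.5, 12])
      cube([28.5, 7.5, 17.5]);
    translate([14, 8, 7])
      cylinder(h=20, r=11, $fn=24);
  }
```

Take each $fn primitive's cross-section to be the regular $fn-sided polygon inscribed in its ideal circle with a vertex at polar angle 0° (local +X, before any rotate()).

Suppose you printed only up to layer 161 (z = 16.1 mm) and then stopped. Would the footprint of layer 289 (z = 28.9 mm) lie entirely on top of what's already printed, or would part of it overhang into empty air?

Compare the two slices. At z = 16.1: the cone is not intersected at this z (z outside [0, 13]); the cube at (5, 7.5) is present — its section is the full 28.5×7.5 rectangle (area 213.75 mm²); the cylinder at (14, 8): section is a regular 24-gon, circumradius r=11 (area = (24/2)·11.000²·sin(360°/24) = 375.81 mm²); Taking the union: the regions partially overlap — summed areas 589.56 mm² minus the doubly-counted overlap 143.67 mm² gives 445.89 mm² — area = 445.89 mm²; (whole slice rotated 70° about Z — lengths, areas and connectivity unchanged). At z = 28.9: the cone is not intersected at this z (z outside [0, 13]); the cube at (5, 7.5) (footprint 28.5×7.5) is included at this height (area 213.75 mm²); the cylinder at (14, 8) is absent (z outside [7, 27]); Taking the union: only the 28.5×7.5 cube at (5, 7.5) is present, so the union is just that shape — area = 213.75 mm²; (rotated 70° about Z; rotation is an isometry so areas/perimeters/island counts are preserved). Checking containment: the cross-section at z = 28.9 is a subset of the cross-section at z = 16.1.

entirely on top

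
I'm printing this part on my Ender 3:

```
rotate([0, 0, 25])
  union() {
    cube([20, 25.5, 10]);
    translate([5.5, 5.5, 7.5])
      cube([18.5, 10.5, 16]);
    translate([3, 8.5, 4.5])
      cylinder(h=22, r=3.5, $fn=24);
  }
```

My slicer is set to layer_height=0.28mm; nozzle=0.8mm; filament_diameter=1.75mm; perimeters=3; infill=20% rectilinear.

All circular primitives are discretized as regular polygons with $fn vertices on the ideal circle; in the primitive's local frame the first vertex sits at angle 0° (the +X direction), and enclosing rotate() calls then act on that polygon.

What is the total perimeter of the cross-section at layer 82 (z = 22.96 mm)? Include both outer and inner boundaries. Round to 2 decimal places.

69.64 mm

At z = 22.96 mm: the cube is absent (z outside [0, 10]); the cube at (5.5, 5.5) (footprint 18.5×10.5) is included at this height (perimeter 58.00 mm); the r=3.5 cylinder at (3, 8.5) gives a regular 24-gon of circumradius 3.5 (constant along its height) (perimeter = 2·24·3.500·sin(180°/24) = 21.93 mm); Taking the union: the regions partially overlap (shared area 3.26 mm²), so the edge portions inside another operand are dropped and the merged outline is re-measured after clipping — boundary = 69.64 mm; (whole slice rotated 25° about Z — lengths, areas and connectivity unchanged). Overall, the cross-section is a single solid region. Total boundary length (outer) = 69.64 mm.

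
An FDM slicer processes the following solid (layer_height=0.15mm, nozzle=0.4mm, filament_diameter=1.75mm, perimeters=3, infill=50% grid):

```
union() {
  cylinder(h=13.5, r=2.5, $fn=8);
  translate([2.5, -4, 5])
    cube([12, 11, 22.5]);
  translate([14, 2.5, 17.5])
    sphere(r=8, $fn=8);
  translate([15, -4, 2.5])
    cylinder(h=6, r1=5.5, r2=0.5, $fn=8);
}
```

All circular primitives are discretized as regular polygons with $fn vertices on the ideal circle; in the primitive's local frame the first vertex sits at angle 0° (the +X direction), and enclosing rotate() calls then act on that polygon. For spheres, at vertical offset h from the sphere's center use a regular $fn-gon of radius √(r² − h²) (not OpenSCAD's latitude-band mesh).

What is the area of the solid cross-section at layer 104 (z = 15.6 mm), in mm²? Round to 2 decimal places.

At z = 15.6 mm: the cylinder is absent (z outside [0, 13.5]); the cube at (2.5, -4) (footprint 12×11) is included at this height (area 132.00 mm²); the r=8 sphere at (14, 2.5) slices to a regular 8-gon of circumradius 7.771 (√(r²−h²) with h=1.9 from center) (area = (8/2)·7.771²·sin(360°/8) = 170.81 mm²); the cone at (15, -4) does not reach this height (z outside [2.5, 8.5]); Taking the union: the regions partially overlap — summed areas 302.81 mm² minus the doubly-counted overlap 77.03 mm² gives 225.78 mm² — area = 225.78 mm². Overall, the cross-section is a single solid region. Net area = 225.78 mm².

225.78 mm²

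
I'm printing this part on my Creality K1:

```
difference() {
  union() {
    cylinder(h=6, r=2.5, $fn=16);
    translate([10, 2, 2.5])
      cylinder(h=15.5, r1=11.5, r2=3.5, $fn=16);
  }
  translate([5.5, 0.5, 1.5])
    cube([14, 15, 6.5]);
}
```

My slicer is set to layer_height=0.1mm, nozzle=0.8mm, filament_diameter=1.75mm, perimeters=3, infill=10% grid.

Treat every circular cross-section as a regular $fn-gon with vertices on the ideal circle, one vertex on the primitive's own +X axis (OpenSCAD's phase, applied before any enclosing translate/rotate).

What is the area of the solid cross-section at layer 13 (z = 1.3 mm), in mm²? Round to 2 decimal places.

19.13 mm²

At z = 1.3 mm: the cylinder: section is a regular 16-gon, circumradius r=2.5 (area = (16/2)·2.500²·sin(360°/16) = 19.13 mm²); the cone at (10, 2) does not reach this height (z outside [2.5, 18]); Merging all regions: only the r=2.5 cylinder is present, so the union is just that shape — area = 19.13 mm²; the cube at (5.5, 0.5) does not reach this height (z outside [1.5, 8]); After the difference (first − rest): none of the subtracted shapes is present at this height, so that combined region is unchanged — area = 19.13 mm². Overall, the cross-section is a single solid region. Net area = 19.13 mm².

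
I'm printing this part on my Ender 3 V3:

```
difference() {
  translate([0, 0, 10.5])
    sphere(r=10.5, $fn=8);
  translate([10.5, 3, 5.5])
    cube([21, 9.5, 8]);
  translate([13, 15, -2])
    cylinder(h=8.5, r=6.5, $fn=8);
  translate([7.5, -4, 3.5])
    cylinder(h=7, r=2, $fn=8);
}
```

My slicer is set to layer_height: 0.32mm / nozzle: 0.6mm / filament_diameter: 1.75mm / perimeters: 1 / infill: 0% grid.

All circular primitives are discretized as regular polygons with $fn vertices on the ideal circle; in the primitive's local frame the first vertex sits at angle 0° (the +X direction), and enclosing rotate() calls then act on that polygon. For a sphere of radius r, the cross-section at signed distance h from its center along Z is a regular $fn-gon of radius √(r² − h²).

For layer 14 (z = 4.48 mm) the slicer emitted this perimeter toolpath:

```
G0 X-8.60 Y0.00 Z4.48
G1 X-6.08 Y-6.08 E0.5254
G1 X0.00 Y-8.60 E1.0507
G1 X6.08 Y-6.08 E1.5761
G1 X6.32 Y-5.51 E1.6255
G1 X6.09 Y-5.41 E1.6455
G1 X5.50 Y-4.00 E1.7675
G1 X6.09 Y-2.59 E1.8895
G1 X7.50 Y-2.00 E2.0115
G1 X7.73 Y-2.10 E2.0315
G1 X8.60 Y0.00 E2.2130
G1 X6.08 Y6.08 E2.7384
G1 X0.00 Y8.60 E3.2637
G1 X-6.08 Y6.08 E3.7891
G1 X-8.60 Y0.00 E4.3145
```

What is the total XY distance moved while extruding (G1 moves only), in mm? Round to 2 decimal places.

Sum the Euclidean lengths of each G1 segment: total = 54.05 mm.

54.05 mm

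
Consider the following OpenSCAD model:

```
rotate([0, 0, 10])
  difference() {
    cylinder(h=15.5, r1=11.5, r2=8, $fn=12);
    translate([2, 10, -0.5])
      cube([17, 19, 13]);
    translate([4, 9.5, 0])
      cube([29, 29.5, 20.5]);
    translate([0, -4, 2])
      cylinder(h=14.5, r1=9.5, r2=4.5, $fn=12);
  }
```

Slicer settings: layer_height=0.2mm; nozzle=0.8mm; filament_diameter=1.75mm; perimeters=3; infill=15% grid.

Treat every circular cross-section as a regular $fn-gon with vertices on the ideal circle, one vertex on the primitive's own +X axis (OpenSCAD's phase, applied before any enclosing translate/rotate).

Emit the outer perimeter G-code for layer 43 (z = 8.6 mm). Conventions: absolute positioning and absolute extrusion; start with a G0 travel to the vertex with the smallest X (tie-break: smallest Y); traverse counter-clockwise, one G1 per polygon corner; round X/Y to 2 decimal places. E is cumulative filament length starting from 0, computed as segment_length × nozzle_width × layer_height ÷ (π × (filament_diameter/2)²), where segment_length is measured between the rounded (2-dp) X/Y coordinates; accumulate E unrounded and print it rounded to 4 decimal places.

At z = 8.6 mm: the cone contributes a regular 12-gon of circumradius 9.558 (interpolated between r1=11.5 and r2=8 at t=0.555); the cube at (2, 10) (footprint 17×19) is included at this height; the cube at (4, 9.5) is present — its section is the full 29×29.5 rectangle; the cone at (0, -4): at t=0.455 of its height the radius interpolates to r₁+(r₂−r₁)t = 7.224, giving a regular 12-gon of that circumradius; After the difference (first − rest): starting from the cone, the 17×19 cube at (2, 10) misses the remaining region (no effect); the 29×29.5 cube at (4, 9.5) misses the remaining region (no effect); the cone at (0, -4) partially overlaps it — only the 139.00 mm² overlap (of its 156.56 mm²) is removed, clipping the outline — 1 connected region; (whole slice rotated 10° about Z — lengths, areas and connectivity unchanged). The outline is a single polygon with 18 vertices. Extrusion per mm of travel: 0.8 × 0.2 / (π × 0.875²) = 0.066520. Accumulating E over each segment gives final E = 4.7945.

G0 X-9.41 Y-1.66 Z8.60
G1 X-7.32 Y-6.14 E0.3288
G1 X-5.32 Y-7.54 E0.4912
G1 X-6.42 Y-5.19 E0.6638
G1 X-6.09 Y-1.47 E0.9123
G1 X-3.95 Y1.59 E1.1607
G1 X-0.56 Y3.18 E1.4097
G1 X3.17 Y2.85 E1.6588
G1 X6.23 Y0.70 E1.9076
G1 X7.81 Y-2.68 E2.1558
G1 X7.58 Y-5.27 E2.3288
G1 X8.98 Y-3.27 E2.4912
G1 X9.41 Y1.66 E2.8203
G1 X7.32 Y6.14 E3.1492
G1 X3.27 Y8.98 E3.4782
G1 X-1.66 Y9.41 E3.8074
G1 X-6.14 Y7.32 E4.1363
G1 X-8.98 Y3.27 E4.4653
G1 X-9.41 Y-1.66 E4.7945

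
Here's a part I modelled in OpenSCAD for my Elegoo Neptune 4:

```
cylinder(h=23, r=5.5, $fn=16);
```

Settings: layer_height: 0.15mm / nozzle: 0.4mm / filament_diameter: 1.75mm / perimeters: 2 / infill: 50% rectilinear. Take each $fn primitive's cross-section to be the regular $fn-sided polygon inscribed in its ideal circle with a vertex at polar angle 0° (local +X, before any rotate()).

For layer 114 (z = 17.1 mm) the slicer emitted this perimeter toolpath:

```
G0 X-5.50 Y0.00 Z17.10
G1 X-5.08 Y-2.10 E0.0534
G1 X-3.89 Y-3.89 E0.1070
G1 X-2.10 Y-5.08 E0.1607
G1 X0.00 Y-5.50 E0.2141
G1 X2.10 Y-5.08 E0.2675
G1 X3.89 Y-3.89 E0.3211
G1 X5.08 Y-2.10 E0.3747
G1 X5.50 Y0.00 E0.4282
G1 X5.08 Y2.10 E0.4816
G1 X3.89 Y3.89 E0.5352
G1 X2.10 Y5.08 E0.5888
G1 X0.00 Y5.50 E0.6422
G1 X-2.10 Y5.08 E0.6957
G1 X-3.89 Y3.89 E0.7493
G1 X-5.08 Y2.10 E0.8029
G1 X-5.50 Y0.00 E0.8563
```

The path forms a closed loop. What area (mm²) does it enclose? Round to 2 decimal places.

Apply the shoelace formula to the sequence of (X, Y) vertices; enclosed area = 92.57 mm².

92.57 mm²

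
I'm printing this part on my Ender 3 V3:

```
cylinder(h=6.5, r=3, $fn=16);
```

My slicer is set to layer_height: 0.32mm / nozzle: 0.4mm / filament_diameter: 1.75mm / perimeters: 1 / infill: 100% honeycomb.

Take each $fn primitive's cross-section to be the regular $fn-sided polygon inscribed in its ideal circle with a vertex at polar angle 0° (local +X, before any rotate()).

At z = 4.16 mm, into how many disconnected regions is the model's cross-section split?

1

At z = 4.16 mm: the r=3 cylinder contributes a regular 16-gon of circumradius 3. The result has 1 disconnected region.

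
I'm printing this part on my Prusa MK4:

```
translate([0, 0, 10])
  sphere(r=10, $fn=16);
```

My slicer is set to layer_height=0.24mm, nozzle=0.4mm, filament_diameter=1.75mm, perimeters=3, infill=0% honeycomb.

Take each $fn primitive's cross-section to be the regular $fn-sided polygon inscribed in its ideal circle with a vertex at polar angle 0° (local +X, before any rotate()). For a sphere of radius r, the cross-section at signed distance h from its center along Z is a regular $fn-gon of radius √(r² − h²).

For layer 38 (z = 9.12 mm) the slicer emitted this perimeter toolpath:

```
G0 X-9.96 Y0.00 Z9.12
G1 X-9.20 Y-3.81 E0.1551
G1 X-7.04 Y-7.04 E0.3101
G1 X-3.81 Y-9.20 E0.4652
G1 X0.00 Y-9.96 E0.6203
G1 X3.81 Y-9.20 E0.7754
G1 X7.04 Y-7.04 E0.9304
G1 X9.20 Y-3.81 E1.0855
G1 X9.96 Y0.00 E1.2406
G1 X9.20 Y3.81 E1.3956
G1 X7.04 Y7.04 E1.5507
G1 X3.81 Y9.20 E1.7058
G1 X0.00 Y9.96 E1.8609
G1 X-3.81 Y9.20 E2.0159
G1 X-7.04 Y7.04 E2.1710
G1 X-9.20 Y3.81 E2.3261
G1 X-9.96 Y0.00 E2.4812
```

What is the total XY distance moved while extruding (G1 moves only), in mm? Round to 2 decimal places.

Sum the Euclidean lengths of each G1 segment: total = 62.17 mm.

62.17 mm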